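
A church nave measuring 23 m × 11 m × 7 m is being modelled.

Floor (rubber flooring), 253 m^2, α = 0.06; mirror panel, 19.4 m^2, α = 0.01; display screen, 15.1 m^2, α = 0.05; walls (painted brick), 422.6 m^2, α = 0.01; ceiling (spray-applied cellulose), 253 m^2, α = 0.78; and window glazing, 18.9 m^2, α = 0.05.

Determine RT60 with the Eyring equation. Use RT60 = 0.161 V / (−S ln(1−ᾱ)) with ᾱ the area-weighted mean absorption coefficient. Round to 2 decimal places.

Total surface area S = 253 + 19.4 + 15.1 + 422.6 + 253 + 18.9 = 982.0 m^2.
Σ(Sᵢαᵢ) = 253×0.06 + 19.4×0.01 + 15.1×0.05 + 422.6×0.01 + 253×0.78 + 18.9×0.05 = 218.640.
Mean coefficient ᾱ = A/S = 0.2226.
Eyring denominator: −S ln(1−ᾱ) = 247.268.
V = 23 × 11 × 7 = 1771 m³.
T = 0.161·V/[−S·ln(1−ᾱ)] = 0.161·1771/247.268 = 1.15 s.

1.15 s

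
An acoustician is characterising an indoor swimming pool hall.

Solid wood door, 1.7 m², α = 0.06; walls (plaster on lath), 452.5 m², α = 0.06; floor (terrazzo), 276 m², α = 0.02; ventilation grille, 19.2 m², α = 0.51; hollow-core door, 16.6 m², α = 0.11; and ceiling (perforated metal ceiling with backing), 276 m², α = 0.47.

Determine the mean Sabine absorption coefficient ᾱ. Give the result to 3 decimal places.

Total surface area S = 1042.0 m².
A = 1.7*0.06 + 452.5*0.06 + 276*0.02 + 19.2*0.51 + 16.6*0.11 + 276*0.47 = 174.110 sabins.
ᾱ = 174.110 / 1042.0 = 0.167.

0.167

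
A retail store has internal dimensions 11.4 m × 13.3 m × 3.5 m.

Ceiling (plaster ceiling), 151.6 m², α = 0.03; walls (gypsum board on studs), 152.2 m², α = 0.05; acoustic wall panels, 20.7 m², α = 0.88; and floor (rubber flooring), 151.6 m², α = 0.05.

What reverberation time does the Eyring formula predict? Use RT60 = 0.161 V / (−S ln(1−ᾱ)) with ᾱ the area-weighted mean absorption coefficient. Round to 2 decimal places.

2.16 sec

Total surface area S = 151.6 + 152.2 + 20.7 + 151.6 = 476.1 m².
Absorption A = 151.6×0.03 + 152.2×0.05 + 20.7×0.88 + 151.6×0.05 = 37.954 sabins.
Mean coefficient ᾱ = A/S = 0.0797.
−S·ln(1−ᾱ) = −476.1 × ln(1 − 0.0797) = 39.543.
V = 11.4 × 13.3 × 3.5 = 530.67 m³.
RT60 = 0.161 × 530.67 / 39.543 = 2.16 s.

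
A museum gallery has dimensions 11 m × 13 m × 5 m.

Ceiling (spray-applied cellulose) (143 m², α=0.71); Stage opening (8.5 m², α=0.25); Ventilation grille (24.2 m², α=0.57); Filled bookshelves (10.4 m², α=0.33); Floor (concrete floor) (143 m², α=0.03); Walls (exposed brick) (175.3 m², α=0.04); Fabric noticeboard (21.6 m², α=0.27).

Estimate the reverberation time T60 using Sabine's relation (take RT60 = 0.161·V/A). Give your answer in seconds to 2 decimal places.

Total absorption A = 143*0.71 + 8.5*0.25 + 24.2*0.57 + 10.4*0.33 + 143*0.03 + 175.3*0.04 + 21.6*0.27
  = 101.530 + 2.125 + 13.794 + 3.432 + 4.290 + 7.012 + 5.832 = 138.015 m² sabins.
Room volume: 715 m³.
T = 0.161 V/A = 0.161·715/138.015 = 0.83 s.

0.83 s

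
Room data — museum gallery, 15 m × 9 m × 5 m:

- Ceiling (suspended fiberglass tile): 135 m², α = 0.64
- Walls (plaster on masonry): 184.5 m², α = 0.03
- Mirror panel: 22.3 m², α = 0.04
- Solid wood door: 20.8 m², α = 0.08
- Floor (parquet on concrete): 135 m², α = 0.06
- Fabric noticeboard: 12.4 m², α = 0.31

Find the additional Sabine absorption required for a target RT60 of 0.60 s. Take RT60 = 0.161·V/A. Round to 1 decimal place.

74.7 sabins

Equivalent absorption area: A₁ = 135×0.64 + 184.5×0.03 + 22.3×0.04 + 20.8×0.08 + 135×0.06 + 12.4×0.31 = 106.435 m².
V = 675 m³. Required absorption A₂ = 0.161 × 675 / 0.60 = 181.125 sabins.
Shortfall: 181.125 − 106.435 = 74.7 sabins.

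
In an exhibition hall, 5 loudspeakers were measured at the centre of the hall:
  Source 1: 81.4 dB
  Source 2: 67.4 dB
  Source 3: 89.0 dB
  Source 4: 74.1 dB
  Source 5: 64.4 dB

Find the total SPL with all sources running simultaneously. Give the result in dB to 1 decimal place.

Converting to relative power and adding: 10^(81.4/10) + 10^(67.4/10) + 10^(89.0/10) + 10^(74.1/10) + 10^(64.4/10) = 9.663e+08.
L_total = 10·log₁₀(9.663e+08) = 89.9 dB.

89.9 dB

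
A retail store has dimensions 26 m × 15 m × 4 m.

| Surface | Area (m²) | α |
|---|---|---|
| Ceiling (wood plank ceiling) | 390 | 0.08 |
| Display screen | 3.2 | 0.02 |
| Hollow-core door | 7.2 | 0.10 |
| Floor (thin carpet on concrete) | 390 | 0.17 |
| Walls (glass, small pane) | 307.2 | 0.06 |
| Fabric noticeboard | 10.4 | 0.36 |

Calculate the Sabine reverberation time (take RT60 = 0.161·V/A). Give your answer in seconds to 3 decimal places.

Total absorption A = 390·0.08 + 3.2·0.02 + 7.2·0.10 + 390·0.17 + 307.2·0.06 + 10.4·0.36
  = 31.200 + 0.064 + 0.720 + 66.300 + 18.432 + 3.744 = 120.460 m² sabins.
Room volume: 1560 m³.
RT60 = 0.161 · V / A = 0.161 × 1560 / 120.460 = 2.085 s.

2.085 s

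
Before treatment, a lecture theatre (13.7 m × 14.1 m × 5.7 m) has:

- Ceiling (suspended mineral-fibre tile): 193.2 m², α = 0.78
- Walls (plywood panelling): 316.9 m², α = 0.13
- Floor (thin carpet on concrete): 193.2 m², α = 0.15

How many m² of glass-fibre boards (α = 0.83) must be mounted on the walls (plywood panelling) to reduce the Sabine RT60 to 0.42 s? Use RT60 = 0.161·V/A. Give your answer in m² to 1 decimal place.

287.4

Total absorption A₁ = 193.2×0.78 + 316.9×0.13 + 193.2×0.15
  = 150.696 + 41.197 + 28.980 = 220.873 m² sabins.
Required A₂ = 0.161·1101.069/0.42 = 422.076 sabins.
ΔA needed = 422.076 − 220.873 = 201.203 sabins.
Net gain per m²: Δα = 0.83 − 0.13 = 0.70.
Area = ΔA/Δα = 201.203/0.70 = 287.4 m².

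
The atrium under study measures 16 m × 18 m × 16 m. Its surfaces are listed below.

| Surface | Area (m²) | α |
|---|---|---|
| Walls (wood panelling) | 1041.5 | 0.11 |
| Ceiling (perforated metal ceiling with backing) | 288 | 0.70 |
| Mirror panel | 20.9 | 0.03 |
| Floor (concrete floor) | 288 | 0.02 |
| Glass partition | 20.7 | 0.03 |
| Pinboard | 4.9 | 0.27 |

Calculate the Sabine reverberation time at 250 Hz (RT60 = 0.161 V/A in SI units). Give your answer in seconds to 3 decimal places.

2.286 s

A = Σ Sᵢαᵢ = 1041.5·0.11 + 288·0.70 + 20.9·0.03 + 288·0.02 + 20.7·0.03 + 4.9·0.27 = 324.496 sabins.
V = 16·18·16 = 4608 m³.
Sabine: RT60 = 0.161 × 4608 / 324.496 = 2.286 s.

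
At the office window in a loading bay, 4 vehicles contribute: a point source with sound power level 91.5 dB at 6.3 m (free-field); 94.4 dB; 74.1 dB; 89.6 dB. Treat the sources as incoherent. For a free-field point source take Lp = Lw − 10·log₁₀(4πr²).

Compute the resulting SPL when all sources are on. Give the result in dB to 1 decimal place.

95.7 dB

Source at 6.3 m: Lp = 91.5 − 10·log₁₀(4π·6.3²) = 91.5 − 10·log₁₀(498.759) = 64.5 dB.
Sum in the linear (power) domain: Σ 10^(Lᵢ/10) = 10^(64.5/10) + 10^(94.4/10) + 10^(74.1/10) + 10^(89.6/10) = 3.695e+09.
Combined level = 10 log₁₀(3.695e+09) = 95.7 dB.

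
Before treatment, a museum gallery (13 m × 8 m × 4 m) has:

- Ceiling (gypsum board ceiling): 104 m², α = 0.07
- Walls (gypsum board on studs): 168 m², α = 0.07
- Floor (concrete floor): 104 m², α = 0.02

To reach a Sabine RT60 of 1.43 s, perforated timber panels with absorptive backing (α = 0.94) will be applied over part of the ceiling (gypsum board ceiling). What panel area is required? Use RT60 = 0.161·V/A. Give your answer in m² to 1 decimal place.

Equivalent absorption area: A₁ = 104×0.07 + 168×0.07 + 104×0.02 = 21.120 m².
V = 416 m³. Target absorption A₂ = 0.161 × 416 / 1.43 = 46.836 sabins.
Absorption to add: 46.836 − 21.120 = 25.716 sabins.
Net gain per m²: Δα = 0.94 − 0.07 = 0.87.
Panel area = 25.716 / 0.87 = 29.6 m².

29.6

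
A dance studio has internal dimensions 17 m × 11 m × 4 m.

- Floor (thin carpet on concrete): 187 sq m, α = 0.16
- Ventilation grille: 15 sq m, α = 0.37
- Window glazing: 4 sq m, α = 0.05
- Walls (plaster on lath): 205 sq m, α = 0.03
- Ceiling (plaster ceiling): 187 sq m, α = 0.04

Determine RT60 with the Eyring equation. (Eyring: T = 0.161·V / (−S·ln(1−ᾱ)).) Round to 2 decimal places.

S = Σ Sᵢ = 598.0 sq m.
Absorption A = 187·0.16 + 15·0.37 + 4·0.05 + 205·0.03 + 187·0.04 = 49.300 sabins.
Mean coefficient ᾱ = A/S = 0.0824.
−S·ln(1−ᾱ) = −598.0 × ln(1 − 0.0824) = 51.424.
V = 17 × 11 × 4 = 748 m³.
T = 0.161·V/[−S·ln(1−ᾱ)] = 0.161·748/51.424 = 2.34 s.

2.34 seconds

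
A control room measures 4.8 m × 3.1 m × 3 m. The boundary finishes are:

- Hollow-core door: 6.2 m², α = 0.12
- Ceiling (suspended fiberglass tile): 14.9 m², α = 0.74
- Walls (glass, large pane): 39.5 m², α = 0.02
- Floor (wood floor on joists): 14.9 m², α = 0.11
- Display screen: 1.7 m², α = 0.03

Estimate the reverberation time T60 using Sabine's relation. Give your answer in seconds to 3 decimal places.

Summing Sᵢαᵢ: 0.744 + 11.026 + 0.790 + 1.639 + 0.051 → A = 14.250 sabins.
Volume V = 4.8 × 3.1 × 3 = 44.64 m³.
RT60 = 0.161 · V / A = 0.161 × 44.64 / 14.250 = 0.504 s.

0.504 sec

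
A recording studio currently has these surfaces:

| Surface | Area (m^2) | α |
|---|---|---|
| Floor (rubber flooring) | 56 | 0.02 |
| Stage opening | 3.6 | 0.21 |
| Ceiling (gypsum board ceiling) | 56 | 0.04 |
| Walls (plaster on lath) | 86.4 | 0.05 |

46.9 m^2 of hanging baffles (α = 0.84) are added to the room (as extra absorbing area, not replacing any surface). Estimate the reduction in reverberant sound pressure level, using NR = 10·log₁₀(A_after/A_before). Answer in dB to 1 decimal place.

7.5 dB

Total absorption A_before = 56×0.02 + 3.6×0.21 + 56×0.04 + 86.4×0.05
  = 1.120 + 0.756 + 2.240 + 4.320 = 8.436 m^2 sabins.
Added absorption = 46.9 × 0.84 = 39.396 sabins.
New total A_after = 47.832 sabins.
NR = 10·log₁₀(47.832/8.436) = 7.5 dB.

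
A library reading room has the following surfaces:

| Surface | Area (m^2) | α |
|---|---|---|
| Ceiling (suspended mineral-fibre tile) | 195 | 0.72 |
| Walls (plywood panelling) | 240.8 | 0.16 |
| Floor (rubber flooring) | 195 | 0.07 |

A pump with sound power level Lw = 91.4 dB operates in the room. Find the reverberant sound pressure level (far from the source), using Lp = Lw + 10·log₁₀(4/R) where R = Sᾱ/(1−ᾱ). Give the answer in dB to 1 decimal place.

73.0 dB

A = 192.578 sabins; S = 630.8 m^2.
ᾱ = 192.578/630.8 = 0.3053; R = Sᾱ/(1−ᾱ) = 192.578/(1−0.3053) = 277.210 m^2.
Lp = 91.4 + 10·log₁₀(4/277.210) = 91.4 + (-18.41) = 73.0 dB.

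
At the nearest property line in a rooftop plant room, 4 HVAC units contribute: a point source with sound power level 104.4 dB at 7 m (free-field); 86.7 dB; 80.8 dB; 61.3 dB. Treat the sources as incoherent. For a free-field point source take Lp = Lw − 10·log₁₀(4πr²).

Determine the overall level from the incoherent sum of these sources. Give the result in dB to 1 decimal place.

Source at 7 m: Lp = 104.4 − 10·log₁₀(4π·7²) = 104.4 − 10·log₁₀(615.752) = 76.5 dB.
Σ 10^(Lᵢ/10) = 6.34e+08.
Combined level = 10 log₁₀(6.34e+08) = 88.0 dB.

88.0 dB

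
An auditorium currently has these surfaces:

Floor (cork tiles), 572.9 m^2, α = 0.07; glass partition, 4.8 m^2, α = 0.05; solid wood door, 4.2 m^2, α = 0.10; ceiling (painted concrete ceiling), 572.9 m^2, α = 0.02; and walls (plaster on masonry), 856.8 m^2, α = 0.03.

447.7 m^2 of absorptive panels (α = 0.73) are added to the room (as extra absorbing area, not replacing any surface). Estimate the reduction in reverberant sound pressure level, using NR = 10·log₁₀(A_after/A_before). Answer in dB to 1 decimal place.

7.2 dB

Total absorption A_before = 572.9×0.07 + 4.8×0.05 + 4.2×0.10 + 572.9×0.02 + 856.8×0.03
  = 40.103 + 0.240 + 0.420 + 11.458 + 25.704 = 77.925 m^2 sabins.
Treatment contributes 447.7·0.73 = 326.821 sabins.
A_after = 77.925 + 326.821 = 404.746 sabins.
Reduction = 10 log₁₀(A_after/A_before) = 10 log₁₀(5.1940) = 7.2 dB.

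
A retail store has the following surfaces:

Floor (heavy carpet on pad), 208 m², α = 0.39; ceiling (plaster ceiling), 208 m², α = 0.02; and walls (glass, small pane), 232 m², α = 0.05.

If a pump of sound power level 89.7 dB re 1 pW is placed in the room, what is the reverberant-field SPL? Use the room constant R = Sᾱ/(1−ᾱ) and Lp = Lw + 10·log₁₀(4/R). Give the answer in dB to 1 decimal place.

Σ(Sᵢαᵢ) = 208·0.39 + 208·0.02 + 232·0.05 = 96.880; total area S = 648.0 m².
ᾱ = 96.880/648.0 = 0.1495; R = Sᾱ/(1−ᾱ) = 96.880/(1−0.1495) = 113.909 m².
Lp = 89.7 + 10·log₁₀(4/113.909) = 89.7 + (-14.54) = 75.2 dB.

75.2 dB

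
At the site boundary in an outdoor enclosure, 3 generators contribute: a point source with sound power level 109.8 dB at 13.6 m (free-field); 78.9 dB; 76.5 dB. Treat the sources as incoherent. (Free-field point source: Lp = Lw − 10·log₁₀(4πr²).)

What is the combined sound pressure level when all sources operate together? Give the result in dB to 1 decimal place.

82.1 dB

Source at 13.6 m: Lp = 109.8 − 10·log₁₀(4π·13.6²) = 109.8 − 10·log₁₀(2324.276) = 76.1 dB.
Sum in the linear (power) domain: Σ 10^(Lᵢ/10) = 10^(76.1/10) + 10^(78.9/10) + 10^(76.5/10) = 1.63e+08.
L_total = 10·log₁₀(1.63e+08) = 82.1 dB.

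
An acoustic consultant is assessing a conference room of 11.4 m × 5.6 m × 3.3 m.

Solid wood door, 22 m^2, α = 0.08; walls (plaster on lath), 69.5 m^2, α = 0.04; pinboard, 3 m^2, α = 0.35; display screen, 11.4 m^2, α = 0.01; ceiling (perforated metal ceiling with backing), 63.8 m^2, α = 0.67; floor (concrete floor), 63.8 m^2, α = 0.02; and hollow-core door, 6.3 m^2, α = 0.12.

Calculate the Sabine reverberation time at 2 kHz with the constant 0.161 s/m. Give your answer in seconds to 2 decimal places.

0.67 sec

Equivalent absorption area: A = 22*0.08 + 69.5*0.04 + 3*0.35 + 11.4*0.01 + 63.8*0.67 + 63.8*0.02 + 6.3*0.12 = 50.482 m^2.
Volume V = 11.4 × 5.6 × 3.3 = 210.672 m³.
T = 0.161 V/A = 0.161·210.672/50.482 = 0.67 s.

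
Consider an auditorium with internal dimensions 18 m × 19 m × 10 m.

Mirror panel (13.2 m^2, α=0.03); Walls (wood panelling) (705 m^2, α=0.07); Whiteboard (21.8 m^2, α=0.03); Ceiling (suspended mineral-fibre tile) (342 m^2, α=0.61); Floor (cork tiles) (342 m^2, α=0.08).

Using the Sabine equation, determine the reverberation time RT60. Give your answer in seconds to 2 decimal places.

1.92 seconds

Equivalent absorption area: A = 13.2*0.03 + 705*0.07 + 21.8*0.03 + 342*0.61 + 342*0.08 = 286.380 m^2.
Room volume: 3420 m³.
RT60 = 0.161 · V / A = 0.161 × 3420 / 286.380 = 1.92 s.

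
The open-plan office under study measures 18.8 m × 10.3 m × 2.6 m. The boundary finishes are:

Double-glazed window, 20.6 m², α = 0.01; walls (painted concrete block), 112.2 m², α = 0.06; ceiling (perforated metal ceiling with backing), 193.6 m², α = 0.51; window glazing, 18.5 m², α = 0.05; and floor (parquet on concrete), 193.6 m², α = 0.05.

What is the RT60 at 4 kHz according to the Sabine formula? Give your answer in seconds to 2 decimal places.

Summing Sᵢαᵢ: 0.206 + 6.732 + 98.736 + 0.925 + 9.680 → A = 116.279 sabins.
Volume V = 18.8 × 10.3 × 2.6 = 503.464 m³.
T = 0.161 V/A = 0.161·503.464/116.279 = 0.70 s.

0.70 seconds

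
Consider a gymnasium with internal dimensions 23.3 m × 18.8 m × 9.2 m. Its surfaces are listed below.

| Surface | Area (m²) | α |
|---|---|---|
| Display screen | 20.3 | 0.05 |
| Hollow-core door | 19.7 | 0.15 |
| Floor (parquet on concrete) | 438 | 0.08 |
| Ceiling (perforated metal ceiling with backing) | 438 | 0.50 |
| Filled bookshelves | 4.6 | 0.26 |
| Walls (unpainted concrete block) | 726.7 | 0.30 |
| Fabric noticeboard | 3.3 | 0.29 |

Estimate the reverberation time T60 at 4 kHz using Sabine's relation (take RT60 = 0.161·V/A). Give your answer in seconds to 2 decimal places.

1.36 sec

Summing Sᵢαᵢ: 1.015 + 2.955 + 35.040 + 219.000 + 1.196 + 218.010 + 0.957 → A = 478.173 sabins.
Volume V = 23.3 × 18.8 × 9.2 = 4029.968 m³.
Sabine: RT60 = 0.161 × 4029.968 / 478.173 = 1.36 s.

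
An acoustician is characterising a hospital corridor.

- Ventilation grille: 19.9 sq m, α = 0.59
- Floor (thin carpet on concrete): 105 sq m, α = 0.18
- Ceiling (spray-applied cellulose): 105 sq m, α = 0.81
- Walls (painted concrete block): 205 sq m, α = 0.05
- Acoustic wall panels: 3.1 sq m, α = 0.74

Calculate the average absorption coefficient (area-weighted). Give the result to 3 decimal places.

S = Σ Sᵢ = 19.9 + 105 + 105 + 205 + 3.1 = 438.0 sq m.
Weighted sum Σ Sα = 128.235.
ᾱ = 128.235 / 438.0 = 0.293.

0.293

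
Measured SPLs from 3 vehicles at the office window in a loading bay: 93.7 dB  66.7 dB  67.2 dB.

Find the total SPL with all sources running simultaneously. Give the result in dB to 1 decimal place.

Sum in the linear (power) domain: Σ 10^(Lᵢ/10) = 10^(93.7/10) + 10^(66.7/10) + 10^(67.2/10) = 2.354e+09.
Back to dB: 10·log₁₀ Σ = 93.7 dB.

93.7 dB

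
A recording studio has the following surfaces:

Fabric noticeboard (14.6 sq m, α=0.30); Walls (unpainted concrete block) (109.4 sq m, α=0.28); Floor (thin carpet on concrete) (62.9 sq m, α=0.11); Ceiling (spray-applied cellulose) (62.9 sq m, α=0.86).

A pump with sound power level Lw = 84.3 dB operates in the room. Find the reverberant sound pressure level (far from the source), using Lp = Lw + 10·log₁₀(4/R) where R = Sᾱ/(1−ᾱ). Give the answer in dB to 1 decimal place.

68.4 dB

A = 96.025 sabins; S = 249.8 sq m.
ᾱ = 96.025/249.8 = 0.3844; R = Sᾱ/(1−ᾱ) = 96.025/(1−0.3844) = 155.986 sq m.
Lp = 84.3 + 10·log₁₀(4/155.986) = 84.3 + (-15.91) = 68.4 dB.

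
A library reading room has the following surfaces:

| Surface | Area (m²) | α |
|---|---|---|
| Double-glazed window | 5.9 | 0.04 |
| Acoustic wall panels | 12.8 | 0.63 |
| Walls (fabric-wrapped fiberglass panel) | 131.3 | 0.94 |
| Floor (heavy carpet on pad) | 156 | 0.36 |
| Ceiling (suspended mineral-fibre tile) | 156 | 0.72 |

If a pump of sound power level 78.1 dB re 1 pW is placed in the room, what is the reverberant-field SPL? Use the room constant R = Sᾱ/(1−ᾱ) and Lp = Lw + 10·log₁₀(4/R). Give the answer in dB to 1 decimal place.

54.8 dB

Σ(Sᵢαᵢ) = 5.9×0.04 + 12.8×0.63 + 131.3×0.94 + 156×0.36 + 156×0.72 = 300.202; total area S = 462.0 m².
ᾱ = 300.202/462.0 = 0.6498; R = Sᾱ/(1−ᾱ) = 300.202/(1−0.6498) = 857.230 m².
Lp = Lw + 10 log₁₀(4/R) = 78.1 -23.31 = 54.8 dB.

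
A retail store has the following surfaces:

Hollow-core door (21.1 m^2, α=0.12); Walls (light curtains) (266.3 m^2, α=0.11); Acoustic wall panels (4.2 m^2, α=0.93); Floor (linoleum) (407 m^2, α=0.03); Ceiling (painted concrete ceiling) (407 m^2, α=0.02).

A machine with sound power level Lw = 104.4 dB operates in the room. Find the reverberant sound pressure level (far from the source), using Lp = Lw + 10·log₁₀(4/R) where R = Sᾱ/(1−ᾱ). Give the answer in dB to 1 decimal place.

Σ(Sᵢαᵢ) = 21.1×0.12 + 266.3×0.11 + 4.2×0.93 + 407×0.03 + 407×0.02 = 56.081; total area S = 1105.6 m^2.
ᾱ = 0.0507, so room constant R = A/(1−ᾱ) = 59.076 m^2.
Lp = 104.4 + 10·log₁₀(4/59.076) = 104.4 + (-11.69) = 92.7 dB.

92.7 dB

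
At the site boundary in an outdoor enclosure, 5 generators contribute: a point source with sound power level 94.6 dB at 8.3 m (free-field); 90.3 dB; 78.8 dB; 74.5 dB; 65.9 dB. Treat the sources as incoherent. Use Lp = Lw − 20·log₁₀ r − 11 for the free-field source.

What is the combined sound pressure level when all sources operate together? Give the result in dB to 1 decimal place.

90.7 dB

Source at 8.3 m: Lp = 94.6 − 20·log₁₀(8.3) − 11 = 65.2 dB.
Σ 10^(Lᵢ/10) = 1.183e+09.
Combined level = 10 log₁₀(1.183e+09) = 90.7 dB.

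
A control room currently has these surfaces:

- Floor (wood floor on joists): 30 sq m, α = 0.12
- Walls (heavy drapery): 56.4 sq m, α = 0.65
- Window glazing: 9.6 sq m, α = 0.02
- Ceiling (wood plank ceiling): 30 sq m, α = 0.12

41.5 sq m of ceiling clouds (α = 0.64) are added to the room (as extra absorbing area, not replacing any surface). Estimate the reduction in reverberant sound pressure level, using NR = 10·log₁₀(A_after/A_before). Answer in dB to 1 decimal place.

A_before = Σ Sᵢαᵢ = 30×0.12 + 56.4×0.65 + 9.6×0.02 + 30×0.12 = 44.052 sabins.
Added absorption = 41.5 × 0.64 = 26.560 sabins.
A_after = 44.052 + 26.560 = 70.612 sabins.
Reduction = 10 log₁₀(A_after/A_before) = 10 log₁₀(1.6029) = 2.0 dB.

2.0 dB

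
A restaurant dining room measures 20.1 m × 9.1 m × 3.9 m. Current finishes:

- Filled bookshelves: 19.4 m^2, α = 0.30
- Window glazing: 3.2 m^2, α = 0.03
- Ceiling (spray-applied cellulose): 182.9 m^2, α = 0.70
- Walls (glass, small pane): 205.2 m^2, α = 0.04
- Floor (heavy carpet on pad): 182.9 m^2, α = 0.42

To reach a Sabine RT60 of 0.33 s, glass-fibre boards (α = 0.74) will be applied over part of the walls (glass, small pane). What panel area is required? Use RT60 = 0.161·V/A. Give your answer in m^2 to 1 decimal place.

Equivalent absorption area: A₁ = 19.4·0.30 + 3.2·0.03 + 182.9·0.70 + 205.2·0.04 + 182.9·0.42 = 218.972 m^2.
V = 713.349 m³. Target absorption A₂ = 0.161 × 713.349 / 0.33 = 348.028 sabins.
ΔA needed = 348.028 − 218.972 = 129.056 sabins.
Net gain per m^2: Δα = 0.74 − 0.04 = 0.70.
Area = ΔA/Δα = 129.056/0.70 = 184.4 m^2.

184.4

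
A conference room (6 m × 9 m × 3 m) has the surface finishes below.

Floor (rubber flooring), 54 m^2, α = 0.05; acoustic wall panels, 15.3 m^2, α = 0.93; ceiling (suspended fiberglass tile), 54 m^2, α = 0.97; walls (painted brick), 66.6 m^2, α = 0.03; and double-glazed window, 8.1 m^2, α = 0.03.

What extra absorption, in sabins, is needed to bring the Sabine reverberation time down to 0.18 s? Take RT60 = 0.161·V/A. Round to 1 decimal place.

Total absorption A₁ = 54×0.05 + 15.3×0.93 + 54×0.97 + 66.6×0.03 + 8.1×0.03
  = 2.700 + 14.229 + 52.380 + 1.998 + 0.243 = 71.550 m^2 sabins.
For T = 0.18 s, need A₂ = 0.161·V/T = 0.161·162/0.18 = 144.900 sabins.
ΔA = A₂ − A₁ = 144.900 − 71.550 = 73.4 sabins.

73.4 sabins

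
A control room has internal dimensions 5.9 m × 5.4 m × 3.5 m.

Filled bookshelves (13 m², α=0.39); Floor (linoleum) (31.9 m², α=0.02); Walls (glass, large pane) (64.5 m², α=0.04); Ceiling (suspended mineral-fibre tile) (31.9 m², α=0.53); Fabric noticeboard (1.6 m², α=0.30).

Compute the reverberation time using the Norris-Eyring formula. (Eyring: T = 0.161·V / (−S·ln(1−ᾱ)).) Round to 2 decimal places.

Total surface area S = 13 + 31.9 + 64.5 + 31.9 + 1.6 = 142.9 m².
Σ(Sᵢαᵢ) = 13×0.39 + 31.9×0.02 + 64.5×0.04 + 31.9×0.53 + 1.6×0.30 = 25.675.
ᾱ = 25.675 / 142.9 = 0.1797.
−S·ln(1−ᾱ) = −142.9 × ln(1 − 0.1797) = 28.306.
V = 5.9 × 5.4 × 3.5 = 111.51 m³.
RT60 = 0.161 × 111.51 / 28.306 = 0.63 s.

0.63 sec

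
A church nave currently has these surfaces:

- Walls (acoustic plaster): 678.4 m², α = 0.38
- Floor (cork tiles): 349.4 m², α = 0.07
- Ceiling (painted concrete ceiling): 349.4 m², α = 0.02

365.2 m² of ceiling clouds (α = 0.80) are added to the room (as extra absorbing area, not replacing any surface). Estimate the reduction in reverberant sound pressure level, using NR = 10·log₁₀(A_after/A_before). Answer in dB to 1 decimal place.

3.0 dB

Equivalent absorption area: A_before = 678.4×0.38 + 349.4×0.07 + 349.4×0.02 = 289.238 m².
Added absorption = 365.2 × 0.80 = 292.160 sabins.
New total A_after = 581.398 sabins.
NR = 10·log₁₀(581.398/289.238) = 3.0 dB.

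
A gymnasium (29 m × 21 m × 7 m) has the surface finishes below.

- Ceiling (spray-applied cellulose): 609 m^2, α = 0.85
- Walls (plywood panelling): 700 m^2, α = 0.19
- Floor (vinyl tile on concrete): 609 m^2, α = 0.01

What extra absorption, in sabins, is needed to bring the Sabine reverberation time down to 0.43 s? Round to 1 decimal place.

Total absorption A₁ = 609*0.85 + 700*0.19 + 609*0.01
  = 517.650 + 133.000 + 6.090 = 656.740 m^2 sabins.
Target A₂ = 0.161·4263/0.43 = 1596.147 sabins (V = 4263 m³).
Shortfall: 1596.147 − 656.740 = 939.4 sabins.

939.4 sabins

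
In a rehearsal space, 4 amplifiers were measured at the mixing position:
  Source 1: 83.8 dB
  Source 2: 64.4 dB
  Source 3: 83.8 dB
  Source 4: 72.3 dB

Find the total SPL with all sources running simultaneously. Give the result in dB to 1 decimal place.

Converting to relative power and adding: 10^(83.8/10) + 10^(64.4/10) + 10^(83.8/10) + 10^(72.3/10) = 4.995e+08.
Combined level = 10 log₁₀(4.995e+08) = 87.0 dB.

87.0 dB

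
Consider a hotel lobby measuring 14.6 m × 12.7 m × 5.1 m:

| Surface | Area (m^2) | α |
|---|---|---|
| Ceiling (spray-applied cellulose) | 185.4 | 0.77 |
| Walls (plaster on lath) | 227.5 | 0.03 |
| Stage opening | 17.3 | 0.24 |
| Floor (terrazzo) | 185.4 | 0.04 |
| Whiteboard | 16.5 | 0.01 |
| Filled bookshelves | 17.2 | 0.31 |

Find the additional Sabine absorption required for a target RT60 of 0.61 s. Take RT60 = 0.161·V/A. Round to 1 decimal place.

Summing Sᵢαᵢ: 142.758 + 6.825 + 4.152 + 7.416 + 0.165 + 5.332 → A₁ = 166.648 sabins.
V = 945.642 m³. Required absorption A₂ = 0.161 × 945.642 / 0.61 = 249.587 sabins.
Shortfall: 249.587 − 166.648 = 82.9 sabins.

82.9 sabins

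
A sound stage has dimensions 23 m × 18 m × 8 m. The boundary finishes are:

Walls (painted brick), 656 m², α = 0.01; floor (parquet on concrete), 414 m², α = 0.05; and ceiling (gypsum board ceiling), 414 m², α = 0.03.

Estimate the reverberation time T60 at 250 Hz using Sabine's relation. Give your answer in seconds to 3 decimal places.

13.438 sec

Summing Sᵢαᵢ: 6.560 + 20.700 + 12.420 → A = 39.680 sabins.
Room volume: 3312 m³.
Sabine: RT60 = 0.161 × 3312 / 39.680 = 13.438 s.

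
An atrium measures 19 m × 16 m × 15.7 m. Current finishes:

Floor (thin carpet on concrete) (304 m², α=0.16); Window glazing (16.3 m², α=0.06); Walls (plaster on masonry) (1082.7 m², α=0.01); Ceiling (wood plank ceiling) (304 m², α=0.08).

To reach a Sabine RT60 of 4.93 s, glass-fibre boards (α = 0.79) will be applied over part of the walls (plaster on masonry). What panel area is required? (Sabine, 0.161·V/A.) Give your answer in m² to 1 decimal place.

Summing Sᵢαᵢ: 48.640 + 0.978 + 10.827 + 24.320 → A₁ = 84.765 sabins.
V = 4772.8 m³. Target absorption A₂ = 0.161 × 4772.8 / 4.93 = 155.866 sabins.
ΔA needed = 155.866 − 84.765 = 71.101 sabins.
Net gain per m²: Δα = 0.79 − 0.01 = 0.78.
Area = ΔA/Δα = 71.101/0.78 = 91.2 m².

91.2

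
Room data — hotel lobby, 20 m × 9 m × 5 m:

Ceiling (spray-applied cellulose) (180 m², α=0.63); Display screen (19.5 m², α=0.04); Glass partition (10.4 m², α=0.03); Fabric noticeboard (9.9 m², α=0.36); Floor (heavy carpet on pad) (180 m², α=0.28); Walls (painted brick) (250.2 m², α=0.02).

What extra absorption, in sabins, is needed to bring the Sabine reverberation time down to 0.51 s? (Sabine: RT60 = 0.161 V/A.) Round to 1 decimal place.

Equivalent absorption area: A₁ = 180·0.63 + 19.5·0.04 + 10.4·0.03 + 9.9·0.36 + 180·0.28 + 250.2·0.02 = 173.460 m².
V = 900 m³. Required absorption A₂ = 0.161 × 900 / 0.51 = 284.118 sabins.
Additional absorption ΔA = 284.118 − 173.460 = 110.7 sabins.

110.7 sabins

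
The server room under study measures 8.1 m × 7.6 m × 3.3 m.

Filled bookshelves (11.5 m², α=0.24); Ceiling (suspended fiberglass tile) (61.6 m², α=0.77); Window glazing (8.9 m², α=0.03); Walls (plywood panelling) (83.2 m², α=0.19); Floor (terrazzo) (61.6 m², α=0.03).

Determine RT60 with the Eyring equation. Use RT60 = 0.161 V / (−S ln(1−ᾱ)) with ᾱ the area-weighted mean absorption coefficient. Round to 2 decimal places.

0.40 s

Total surface area S = 11.5 + 61.6 + 8.9 + 83.2 + 61.6 = 226.8 m².
Σ(Sᵢαᵢ) = 11.5·0.24 + 61.6·0.77 + 8.9·0.03 + 83.2·0.19 + 61.6·0.03 = 68.115.
ᾱ = 68.115 / 226.8 = 0.3003.
−S·ln(1−ᾱ) = −226.8 × ln(1 − 0.3003) = 80.991.
V = 8.1 × 7.6 × 3.3 = 203.148 m³.
T = 0.161·V/[−S·ln(1−ᾱ)] = 0.161·203.148/80.991 = 0.40 s.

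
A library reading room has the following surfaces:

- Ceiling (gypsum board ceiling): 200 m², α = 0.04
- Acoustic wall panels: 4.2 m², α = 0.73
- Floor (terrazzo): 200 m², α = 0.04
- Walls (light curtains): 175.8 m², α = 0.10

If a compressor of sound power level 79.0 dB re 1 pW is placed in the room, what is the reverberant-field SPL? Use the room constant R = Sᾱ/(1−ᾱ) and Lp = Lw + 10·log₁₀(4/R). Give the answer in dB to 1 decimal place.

Σ(Sᵢαᵢ) = 200·0.04 + 4.2·0.73 + 200·0.04 + 175.8·0.10 = 36.646; total area S = 580.0 m².
ᾱ = 36.646/580.0 = 0.0632; R = Sᾱ/(1−ᾱ) = 36.646/(1−0.0632) = 39.118 m².
Lp = 79.0 + 10·log₁₀(4/39.118) = 79.0 + (-9.90) = 69.1 dB.

69.1 dB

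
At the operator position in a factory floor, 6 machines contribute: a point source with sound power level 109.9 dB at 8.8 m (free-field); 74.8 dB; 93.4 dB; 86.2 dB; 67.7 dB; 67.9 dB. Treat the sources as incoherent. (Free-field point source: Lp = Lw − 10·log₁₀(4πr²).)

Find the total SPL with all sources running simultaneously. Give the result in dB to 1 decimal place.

94.4 dB

Source at 8.8 m: Lp = 109.9 − 10·log₁₀(4π·8.8²) = 109.9 − 10·log₁₀(973.140) = 80.0 dB.
Converting to relative power and adding: 10^(80.0/10) + 10^(74.8/10) + 10^(93.4/10) + 10^(86.2/10) + 10^(67.7/10) + 10^(67.9/10) = 2.747e+09.
Back to dB: 10·log₁₀ Σ = 94.4 dB.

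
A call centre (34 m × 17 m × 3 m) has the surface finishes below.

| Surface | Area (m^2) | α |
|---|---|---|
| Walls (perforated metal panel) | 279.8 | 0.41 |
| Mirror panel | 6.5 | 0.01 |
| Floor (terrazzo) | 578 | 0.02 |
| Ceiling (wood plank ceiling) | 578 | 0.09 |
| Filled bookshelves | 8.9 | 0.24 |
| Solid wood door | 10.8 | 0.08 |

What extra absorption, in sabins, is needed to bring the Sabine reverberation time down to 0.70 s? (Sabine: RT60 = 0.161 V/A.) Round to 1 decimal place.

Total absorption A₁ = 279.8·0.41 + 6.5·0.01 + 578·0.02 + 578·0.09 + 8.9·0.24 + 10.8·0.08
  = 114.718 + 0.065 + 11.560 + 52.020 + 2.136 + 0.864 = 181.363 m^2 sabins.
Target A₂ = 0.161·1734/0.70 = 398.820 sabins (V = 1734 m³).
ΔA = A₂ − A₁ = 398.820 − 181.363 = 217.5 sabins.

217.5 sabins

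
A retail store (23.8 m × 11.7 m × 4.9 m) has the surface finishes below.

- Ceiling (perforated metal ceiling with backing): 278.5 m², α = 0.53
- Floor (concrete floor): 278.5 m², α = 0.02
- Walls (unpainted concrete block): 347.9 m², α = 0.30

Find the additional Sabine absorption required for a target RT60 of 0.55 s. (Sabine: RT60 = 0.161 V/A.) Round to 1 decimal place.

A₁ = Σ Sᵢαᵢ = 278.5*0.53 + 278.5*0.02 + 347.9*0.30 = 257.545 sabins.
Target A₂ = 0.161·1364.454/0.55 = 399.413 sabins (V = 1364.454 m³).
Shortfall: 399.413 − 257.545 = 141.9 sabins.

141.9 sabins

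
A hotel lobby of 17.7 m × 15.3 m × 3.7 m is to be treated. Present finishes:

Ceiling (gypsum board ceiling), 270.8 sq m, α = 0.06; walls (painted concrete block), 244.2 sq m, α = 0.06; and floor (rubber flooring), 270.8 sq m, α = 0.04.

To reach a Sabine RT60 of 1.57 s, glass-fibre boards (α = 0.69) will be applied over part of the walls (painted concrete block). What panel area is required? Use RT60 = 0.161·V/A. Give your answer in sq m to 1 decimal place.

96.9

Summing Sᵢαᵢ: 16.248 + 14.652 + 10.832 → A₁ = 41.732 sabins.
Required A₂ = 0.161·1001.997/1.57 = 102.753 sabins.
ΔA needed = 102.753 − 41.732 = 61.021 sabins.
Each sq m of panel replacing the walls (painted concrete block) adds (0.69 − 0.06) = 0.63 sabins.
Panel area = 61.021 / 0.63 = 96.9 sq m.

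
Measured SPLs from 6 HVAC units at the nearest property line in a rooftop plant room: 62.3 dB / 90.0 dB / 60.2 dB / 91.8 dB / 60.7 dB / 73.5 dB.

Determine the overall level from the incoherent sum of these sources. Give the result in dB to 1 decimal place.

94.0 dB

Sum in the linear (power) domain: Σ 10^(Lᵢ/10) = 10^(62.3/10) + 10^(90.0/10) + 10^(60.2/10) + 10^(91.8/10) + 10^(60.7/10) + 10^(73.5/10) = 2.54e+09.
L_total = 10·log₁₀(2.54e+09) = 94.0 dB.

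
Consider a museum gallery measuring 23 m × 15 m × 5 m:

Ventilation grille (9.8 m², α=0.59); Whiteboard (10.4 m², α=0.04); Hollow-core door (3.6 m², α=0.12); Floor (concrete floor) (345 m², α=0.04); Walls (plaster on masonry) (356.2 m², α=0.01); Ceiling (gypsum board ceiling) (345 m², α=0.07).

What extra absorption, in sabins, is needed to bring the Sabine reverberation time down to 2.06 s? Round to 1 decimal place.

Summing Sᵢαᵢ: 5.782 + 0.416 + 0.432 + 13.800 + 3.562 + 24.150 → A₁ = 48.142 sabins.
For T = 2.06 s, need A₂ = 0.161·V/T = 0.161·1725/2.06 = 134.818 sabins.
ΔA = A₂ − A₁ = 134.818 − 48.142 = 86.7 sabins.

86.7 sabins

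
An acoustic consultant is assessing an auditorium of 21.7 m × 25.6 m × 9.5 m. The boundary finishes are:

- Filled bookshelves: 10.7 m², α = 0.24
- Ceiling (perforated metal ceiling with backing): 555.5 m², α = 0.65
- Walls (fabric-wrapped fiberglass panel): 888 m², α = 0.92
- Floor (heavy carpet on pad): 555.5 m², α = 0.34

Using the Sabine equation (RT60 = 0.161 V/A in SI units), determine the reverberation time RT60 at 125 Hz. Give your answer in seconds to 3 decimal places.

Summing Sᵢαᵢ: 2.568 + 361.075 + 816.960 + 188.870 → A = 1369.473 sabins.
V = 21.7·25.6·9.5 = 5277.44 m³.
Sabine: RT60 = 0.161 × 5277.44 / 1369.473 = 0.620 s.

0.620 sec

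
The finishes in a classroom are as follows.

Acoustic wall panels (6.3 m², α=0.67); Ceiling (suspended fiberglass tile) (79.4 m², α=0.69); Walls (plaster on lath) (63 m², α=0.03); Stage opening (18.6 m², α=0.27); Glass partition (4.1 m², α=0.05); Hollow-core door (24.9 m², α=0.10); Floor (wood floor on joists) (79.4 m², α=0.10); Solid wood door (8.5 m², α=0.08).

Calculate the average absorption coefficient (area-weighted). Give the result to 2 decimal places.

Total surface area S = 284.2 m².
Σ(Sᵢαᵢ) = 6.3·0.67 + 79.4·0.69 + 63·0.03 + 18.6·0.27 + 4.1·0.05 + 24.9·0.10 + 79.4·0.10 + 8.5·0.08 = 77.234.
ᾱ = A/S = 0.27.

0.27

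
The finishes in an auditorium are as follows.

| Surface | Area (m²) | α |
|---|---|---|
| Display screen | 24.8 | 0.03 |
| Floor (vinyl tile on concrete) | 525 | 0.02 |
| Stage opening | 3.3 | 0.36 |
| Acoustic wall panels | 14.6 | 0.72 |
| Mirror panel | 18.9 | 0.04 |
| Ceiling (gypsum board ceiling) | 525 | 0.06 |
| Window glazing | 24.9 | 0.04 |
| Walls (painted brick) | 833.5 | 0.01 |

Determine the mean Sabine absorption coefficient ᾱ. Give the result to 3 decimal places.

0.033

Total surface area S = 1970.0 m².
A = 24.8·0.03 + 525·0.02 + 3.3·0.36 + 14.6·0.72 + 18.9·0.04 + 525·0.06 + 24.9·0.04 + 833.5·0.01 = 64.531 sabins.
ᾱ = A/S = 0.033.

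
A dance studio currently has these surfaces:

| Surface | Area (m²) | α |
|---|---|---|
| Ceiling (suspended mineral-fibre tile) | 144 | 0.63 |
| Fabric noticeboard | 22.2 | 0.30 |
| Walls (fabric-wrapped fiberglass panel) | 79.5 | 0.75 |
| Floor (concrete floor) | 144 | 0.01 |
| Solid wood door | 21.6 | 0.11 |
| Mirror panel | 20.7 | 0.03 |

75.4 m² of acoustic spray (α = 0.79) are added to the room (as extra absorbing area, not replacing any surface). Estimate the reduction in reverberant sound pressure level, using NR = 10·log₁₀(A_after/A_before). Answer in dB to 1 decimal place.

1.4 dB

Summing Sᵢαᵢ: 90.720 + 6.660 + 59.625 + 1.440 + 2.376 + 0.621 → A_before = 161.442 sabins.
Treatment contributes 75.4·0.79 = 59.566 sabins.
A_after = 161.442 + 59.566 = 221.008 sabins.
NR = 10·log₁₀(221.008/161.442) = 1.4 dB.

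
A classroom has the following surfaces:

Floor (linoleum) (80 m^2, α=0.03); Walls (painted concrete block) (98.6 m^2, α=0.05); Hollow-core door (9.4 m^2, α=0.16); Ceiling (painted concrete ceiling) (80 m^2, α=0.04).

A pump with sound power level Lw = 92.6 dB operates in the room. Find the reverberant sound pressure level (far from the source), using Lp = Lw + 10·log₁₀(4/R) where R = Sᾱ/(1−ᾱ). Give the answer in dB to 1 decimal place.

A = 12.034 sabins; S = 268.0 m^2.
ᾱ = 12.034/268.0 = 0.0449; R = Sᾱ/(1−ᾱ) = 12.034/(1−0.0449) = 12.600 m^2.
Lp = Lw + 10 log₁₀(4/R) = 92.6 -4.98 = 87.6 dB.

87.6 dB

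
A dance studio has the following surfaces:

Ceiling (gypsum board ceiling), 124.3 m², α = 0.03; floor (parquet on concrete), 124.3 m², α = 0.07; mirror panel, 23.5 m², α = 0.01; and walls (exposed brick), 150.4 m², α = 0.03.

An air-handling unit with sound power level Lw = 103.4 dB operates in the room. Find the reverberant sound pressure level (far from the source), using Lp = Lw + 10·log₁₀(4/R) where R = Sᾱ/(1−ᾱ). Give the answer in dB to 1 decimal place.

A = 17.177 sabins; S = 422.5 m².
ᾱ = 17.177/422.5 = 0.0407; R = Sᾱ/(1−ᾱ) = 17.177/(1−0.0407) = 17.906 m².
Lp = 103.4 + 10·log₁₀(4/17.906) = 103.4 + (-6.51) = 96.9 dB.

96.9 dB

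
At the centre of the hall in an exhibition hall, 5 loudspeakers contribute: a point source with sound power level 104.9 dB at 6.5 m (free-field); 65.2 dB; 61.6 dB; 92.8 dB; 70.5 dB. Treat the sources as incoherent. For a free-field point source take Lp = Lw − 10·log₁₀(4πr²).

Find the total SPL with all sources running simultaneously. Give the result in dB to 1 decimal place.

93.0 dB

Source at 6.5 m: Lp = 104.9 − 10·log₁₀(4π·6.5²) = 104.9 − 10·log₁₀(530.929) = 77.6 dB.
Σ 10^(Lᵢ/10) = 1.979e+09.
L_total = 10·log₁₀(1.979e+09) = 93.0 dB.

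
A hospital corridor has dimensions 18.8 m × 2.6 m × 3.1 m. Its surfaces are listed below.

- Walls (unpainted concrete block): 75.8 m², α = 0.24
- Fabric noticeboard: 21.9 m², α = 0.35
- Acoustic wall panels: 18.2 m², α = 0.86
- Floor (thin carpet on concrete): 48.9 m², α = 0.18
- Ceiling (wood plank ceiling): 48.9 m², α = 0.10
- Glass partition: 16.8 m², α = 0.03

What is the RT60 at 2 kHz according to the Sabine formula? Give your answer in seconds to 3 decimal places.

Equivalent absorption area: A = 75.8·0.24 + 21.9·0.35 + 18.2·0.86 + 48.9·0.18 + 48.9·0.10 + 16.8·0.03 = 55.705 m².
Room volume: 151.528 m³.
RT60 = 0.161 · V / A = 0.161 × 151.528 / 55.705 = 0.438 s.

0.438 s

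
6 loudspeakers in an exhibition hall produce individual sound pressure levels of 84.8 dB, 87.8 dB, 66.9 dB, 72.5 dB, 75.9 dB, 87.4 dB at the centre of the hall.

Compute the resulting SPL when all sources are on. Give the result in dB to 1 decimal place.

91.8 dB

Sum in the linear (power) domain: Σ 10^(Lᵢ/10) = 10^(84.8/10) + 10^(87.8/10) + 10^(66.9/10) + 10^(72.5/10) + 10^(75.9/10) + 10^(87.4/10) = 1.516e+09.
L_total = 10·log₁₀(1.516e+09) = 91.8 dB.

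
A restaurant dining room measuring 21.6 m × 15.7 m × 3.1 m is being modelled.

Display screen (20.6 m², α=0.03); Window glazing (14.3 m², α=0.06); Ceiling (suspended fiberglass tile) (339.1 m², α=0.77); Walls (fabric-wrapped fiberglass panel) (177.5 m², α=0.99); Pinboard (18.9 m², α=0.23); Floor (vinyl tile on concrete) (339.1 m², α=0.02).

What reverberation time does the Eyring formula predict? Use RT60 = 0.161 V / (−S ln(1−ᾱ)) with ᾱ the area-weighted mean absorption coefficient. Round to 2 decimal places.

0.27 sec

Total surface area S = 20.6 + 14.3 + 339.1 + 177.5 + 18.9 + 339.1 = 909.5 m².
Absorption A = 20.6·0.03 + 14.3·0.06 + 339.1·0.77 + 177.5·0.99 + 18.9·0.23 + 339.1·0.02 = 449.437 sabins.
ᾱ = 449.437 / 909.5 = 0.4942.
−S·ln(1−ᾱ) = −909.5 × ln(1 − 0.4942) = 619.928.
V = 21.6 × 15.7 × 3.1 = 1051.272 m³.
RT60 = 0.161 × 1051.272 / 619.928 = 0.27 s.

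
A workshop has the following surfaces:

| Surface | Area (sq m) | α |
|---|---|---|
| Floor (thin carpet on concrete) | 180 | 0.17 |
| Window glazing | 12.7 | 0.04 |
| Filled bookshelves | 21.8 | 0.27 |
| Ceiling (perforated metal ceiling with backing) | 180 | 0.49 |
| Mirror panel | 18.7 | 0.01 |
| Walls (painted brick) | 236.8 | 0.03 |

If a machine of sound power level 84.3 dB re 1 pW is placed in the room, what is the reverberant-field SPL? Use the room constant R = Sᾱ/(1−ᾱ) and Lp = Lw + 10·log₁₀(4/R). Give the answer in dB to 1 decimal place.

Σ(Sᵢαᵢ) = 180×0.17 + 12.7×0.04 + 21.8×0.27 + 180×0.49 + 18.7×0.01 + 236.8×0.03 = 132.485; total area S = 650.0 sq m.
ᾱ = 0.2038, so room constant R = A/(1−ᾱ) = 166.397 sq m.
Lp = 84.3 + 10·log₁₀(4/166.397) = 84.3 + (-16.19) = 68.1 dB.

68.1 dB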